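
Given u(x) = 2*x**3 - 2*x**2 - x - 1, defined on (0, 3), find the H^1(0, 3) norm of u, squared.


||u||_{H^1}^2 = 41556/35

The H^1 norm (squared) on an interval (0, L) is
  ||u||_{H^1}^2 = ∫_0^L u(x)^2 dx + ∫_0^L u'(x)^2 dx.
Compute u'(x) = 6*x**2 - 4*x - 1.
Then u(x)^2 = 4*x**6 - 8*x**5 + 5*x**2 + 2*x + 1 and u'(x)^2 = 36*x**4 - 48*x**3 + 4*x**2 + 8*x + 1.
Integrate each monomial from 0 to 3 using ∫_0^3 c·x^n dx = c·3^(n+1)/(n+1):
  ∫_0^3 u(x)^2 dx = ∫_0^3 (4*x^6 - 8*x^5 + 5*x^2 + 2*x + 1) dx. Term by term:
    ∫_0^3 4*x^6 dx = 8748/7;  ∫_0^3 -8*x^5 dx = -972;  ∫_0^3 5*x^2 dx = 45;
    ∫_0^3 2*x dx = 9;  ∫_0^3 1 dx = 3.
  Sum: 8748/7 − 972 + 45 + 9 + 3 = 2343/7.
  ∫_0^3 u'(x)^2 dx = ∫_0^3 (36*x^4 - 48*x^3 + 4*x^2 + 8*x + 1) dx. Term by term:
    ∫_0^3 36*x^4 dx = 8748/5;  ∫_0^3 -48*x^3 dx = -972;  ∫_0^3 4*x^2 dx = 36;
    ∫_0^3 8*x dx = 36;  ∫_0^3 1 dx = 3.
  Sum: 8748/5 − 972 + 36 + 36 + 3 = 4263/5.
Adding: ||u||_{H^1}^2 = 2343/7 + 4263/5 = 41556/35.


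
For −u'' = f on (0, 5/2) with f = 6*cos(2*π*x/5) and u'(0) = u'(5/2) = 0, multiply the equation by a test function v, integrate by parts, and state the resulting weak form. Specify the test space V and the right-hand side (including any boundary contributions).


V = H^1(0, 5/2) (no boundary constraint on v; u is determined up to an additive constant); weak form: ∫_0^5/2 u'v' dx = ∫_0^5/2 (6*cos(2*π*x/5)) v dx for all v ∈ V.

Multiply both sides by a test function v and integrate from 0 to 5/2:
  ∫_0^5/2 −u''(x) v(x) dx = ∫_0^5/2 f(x) v(x) dx.
Integrate the LHS by parts once:
  ∫_0^5/2 −u'' v dx = −[u'(x) v(x)]_0^5/2 + ∫_0^5/2 u'(x) v'(x) dx.
Thus ∫_0^5/2 u'(x) v'(x) dx = ∫_0^5/2 f(x) v(x) dx + [u'(x) v(x)]_0^5/2.
Choose V so that boundary terms are either known or forced to vanish.
u has homogeneous Neumann: u'(0) = u'(5/2) = 0. So [u' v]_0^5/2 = 0·v(5/2) − 0·v(0) = 0 for any v; take V = H^1(0, 5/2).
Weak formulation: find u (satisfying any essential BC) such that ∫_0^5/2 u'(x) v'(x) dx = ∫_0^5/2 f v dx for all v ∈ V (homogeneous Neumann, so boundary terms vanish).
Substituting f(x) = 6*cos(2*π*x/5), the right-hand side is ∫_0^5/2 (6*cos(2*π*x/5)) v dx.
Compatibility check (pure Neumann): taking v ≡ 1 ∈ V gives 0 = ∫_0^5/2 f dx + (0) − (0), i.e. ∫_0^5/2 f dx must equal u'(0) − u'(5/2) = 0. Indeed ∫_0^5/2 (6*cos(2*π*x/5)) dx = 0, so the data are compatible. The solution is then unique only up to an additive constant (fix it e.g. by requiring ∫_0^5/2 u dx = 0).


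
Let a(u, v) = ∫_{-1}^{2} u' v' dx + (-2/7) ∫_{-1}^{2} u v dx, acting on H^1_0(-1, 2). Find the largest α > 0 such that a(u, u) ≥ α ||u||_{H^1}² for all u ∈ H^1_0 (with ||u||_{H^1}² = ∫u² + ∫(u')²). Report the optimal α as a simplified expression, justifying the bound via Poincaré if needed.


α = (-18/7 + π^2)/(9 + π^2)

Coercivity of a(·,·) on H^1_0(-1, 2) means a(u, u) ≥ α ||u||_{H^1}² for every u ∈ H^1_0.
The interval has length L = 3, and Poincaré/coercivity depend only on L. Here a(u, u) = ∫(u')² + (-2/7)·∫u².
Here c = -2/7 < 0 with |c| < (π/L)² = π^2/9, so coercivity still holds. The condition a(u,u) ≥ α||u||_{H^1}² reads (1−α)∫(u')² ≥ (α−c)∫u². Any admissible α is ≤ 1 (rapidly oscillating u have ∫u²/∫(u')² → 0), and α = 1 would force 0 ≥ (1−c)∫u², impossible since c < 1; so 1−α > 0. By the sharp Poincaré inequality on H^1_0 of an interval of length L, ∫(u')² ≥ (π/L)²∫u² with equality for the first sine mode sin(π(x−x₀)/L) (x₀ the left endpoint), so the inequality holds for all u iff (1−α)(π/L)² ≥ α − c, i.e. α ≤ ((π/L)² + c)/((π/L)² + 1) = (1 + c(L/π)²)/(1 + (L/π)²). (Direct route, valid since c ≤ 0: Poincaré gives c∫u² ≥ c(L/π)²∫(u')², so a(u,u) ≥ (1 + c(L/π)²)∫(u')², while ||u||_{H^1}² ≤ (1 + (L/π)²)∫(u')²; dividing yields the same α.) With (π/L)² = π^2/9 and c = -2/7, the largest admissible constant is α = ((π/L)² + c)/((π/L)² + 1).
Simplifying, α = (-18/7 + π^2)/(9 + π^2).


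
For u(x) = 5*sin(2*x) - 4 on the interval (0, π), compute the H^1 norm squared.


||u||_{H^1(0,π)}^2 = 157*π/2

u'(x) = 10*cos(2*x).
Expand u² and (u')² and integrate term by term on (0, π), using: for integers n ≥ 1, ∫_0^π sin²(nx) dx = ∫_0^π cos²(nx) dx = π/2; for n ≠ n', ∫_0^π sin(nx)sin(n'x) dx = ∫_0^π cos(nx)cos(n'x) dx = 0; and by product-to-sum, ∫_0^π sin(nx)cos(n'x) dx = ½∫_0^π [sin((n+n')x) + sin((n−n')x)] dx, which is 0 when n+n' is even and 2n/(n²−n'²) when n+n' is odd (it need not vanish on (0, π)). For the constant mode: ∫_0^π 1 dx = π, ∫_0^π cos(nx) dx = 0, ∫_0^π sin(nx) dx = (1−(−1)^n)/n.
  u² squared terms: (-4)²·∫1 dx = 16·π = 16*π;  (5)²·∫sin(2x)² dx = 25·π/2 = 25*π/2.
  u² cross terms: 2·(-4)·(5)·∫1·sin(2x) dx = -40·(0) = 0.
  So ∫_0^π u² dx = 16*π + 25*π/2 + 0 = 57*π/2.
  (u')² squared terms: (10)²·∫cos(2x)² dx = 100·π/2 = 50*π.
  So ∫_0^π (u')² dx = 50*π.
||u||_{H^1}^2 = (57*π/2) + (50*π) = 157*π/2.


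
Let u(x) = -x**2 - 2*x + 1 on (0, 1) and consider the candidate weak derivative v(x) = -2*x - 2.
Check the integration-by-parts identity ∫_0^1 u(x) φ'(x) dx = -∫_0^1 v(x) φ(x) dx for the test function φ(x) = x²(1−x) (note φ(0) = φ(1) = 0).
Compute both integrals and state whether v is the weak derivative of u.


LHS = 4/15, RHS = 4/15. Yes, v = u' weakly.

u(x) = -x**2 - 2*x + 1, classical derivative u'(x) = -2*x - 2.
φ(x) = x²(1−x), so φ'(x) = x*(2 - 3*x).
Note φ(0) = φ(1) = 0, so the boundary term u·φ vanishes.
LHS = ∫_0^1 u(x) φ'(x) dx = ∫_0^1 (3*x^4 + 4*x^3 - 7*x^2 + 2*x) dx. Term by term:
  ∫_0^1 3*x^4 dx = 3/5;  ∫_0^1 4*x^3 dx = 1;  ∫_0^1 -7*x^2 dx = -7/3;
  ∫_0^1 2*x dx = 1.
Sum: 3/5 + 1 − 7/3 + 1 = 4/15.
So LHS = 4/15.
∫_0^1 v(x) φ(x) dx = ∫_0^1 (2*x^4 - 2*x^2) dx. Term by term:
  ∫_0^1 2*x^4 dx = 2/5;  ∫_0^1 -2*x^2 dx = -2/3.
Sum: 2/5 − 2/3 = -4/15.
So RHS = -∫_0^1 v(x) φ(x) dx = 4/15.
LHS = RHS, so the identity holds for this test φ.
Moreover u is smooth here and v(x) = u'(x) = -2*x - 2 pointwise, so the identity holds for every test function. Hence v is the weak derivative of u.


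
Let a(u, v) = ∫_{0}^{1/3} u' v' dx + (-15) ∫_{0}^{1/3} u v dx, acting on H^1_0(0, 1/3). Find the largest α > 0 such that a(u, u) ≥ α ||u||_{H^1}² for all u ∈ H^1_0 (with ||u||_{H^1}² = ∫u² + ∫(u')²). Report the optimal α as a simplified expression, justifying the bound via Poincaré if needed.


α = 3*(-5 + 3*π^2)/(1 + 9*π^2)

Coercivity of a(·,·) on H^1_0(0, 1/3) means a(u, u) ≥ α ||u||_{H^1}² for every u ∈ H^1_0.
The interval has length L = 1/3, and Poincaré/coercivity depend only on L. Here a(u, u) = ∫(u')² + (-15)·∫u².
Here c = -15 < 0 with |c| < (π/L)² = 9*π^2, so coercivity still holds. The condition a(u,u) ≥ α||u||_{H^1}² reads (1−α)∫(u')² ≥ (α−c)∫u². Any admissible α is ≤ 1 (rapidly oscillating u have ∫u²/∫(u')² → 0), and α = 1 would force 0 ≥ (1−c)∫u², impossible since c < 1; so 1−α > 0. By the sharp Poincaré inequality on H^1_0 of an interval of length L, ∫(u')² ≥ (π/L)²∫u² with equality for the first sine mode sin(π(x−x₀)/L) (x₀ the left endpoint), so the inequality holds for all u iff (1−α)(π/L)² ≥ α − c, i.e. α ≤ ((π/L)² + c)/((π/L)² + 1) = (1 + c(L/π)²)/(1 + (L/π)²). (Direct route, valid since c ≤ 0: Poincaré gives c∫u² ≥ c(L/π)²∫(u')², so a(u,u) ≥ (1 + c(L/π)²)∫(u')², while ||u||_{H^1}² ≤ (1 + (L/π)²)∫(u')²; dividing yields the same α.) With (π/L)² = 9*π^2 and c = -15, the largest admissible constant is α = ((π/L)² + c)/((π/L)² + 1).
Simplifying, α = 3*(-5 + 3*π^2)/(1 + 9*π^2).


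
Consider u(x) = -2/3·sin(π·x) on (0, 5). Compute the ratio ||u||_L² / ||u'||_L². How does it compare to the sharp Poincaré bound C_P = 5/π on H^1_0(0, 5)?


||u||_L² / ||u'||_L² = 1/π < C_P = 5/π.

u(x) = -2/3·sin(π·x), so u'(x) = -2*π*cos(π*x)/3.
Writing u(x) = A·sin(kπx/L) with A = -2/3 and k = 5, use ∫_0^L sin²(kπx/L) dx = L/2 and ∫_0^L cos²(kπx/L) dx = L/2.
u² = 4/9·sin²(π·x) and (u')² = 4*π^2/9·cos²(π·x), and each of sin², cos² integrates to L/2 = 5/2 over (0, 5).
∫_0^5 u² dx = 10/9, so ||u||_L² = sqrt(10)/3.
∫_0^5 (u')² dx = 10*π^2/9, so ||u'||_L² = sqrt(10)*π/3.
Ratio ||u||_L² / ||u'||_L² = 1/π.
Sharp Poincaré constant on H^1_0(0, 5) is C_P = L/π = 5/π, achieved by sin(π/5·x).
This is the k = 5 harmonic; the ratio L/(kπ) is strictly less than C_P = L/π, consistent with the sharp inequality ||u||_L² ≤ C_P ||u'||_L².


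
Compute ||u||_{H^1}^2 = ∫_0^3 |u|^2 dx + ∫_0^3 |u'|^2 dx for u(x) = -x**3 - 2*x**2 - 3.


||u||_{H^1}^2 = 162171/70

The H^1 norm (squared) on an interval (0, L) is
  ||u||_{H^1}^2 = ∫_0^L u(x)^2 dx + ∫_0^L u'(x)^2 dx.
Compute u'(x) = -3*x**2 - 4*x.
Then u(x)^2 = x**6 + 4*x**5 + 4*x**4 + 6*x**3 + 12*x**2 + 9 and u'(x)^2 = 9*x**4 + 24*x**3 + 16*x**2.
Integrate each monomial from 0 to 3 using ∫_0^3 c·x^n dx = c·3^(n+1)/(n+1):
  ∫_0^3 u(x)^2 dx = ∫_0^3 (x^6 + 4*x^5 + 4*x^4 + 6*x^3 + 12*x^2 + 9) dx. Term by term:
    ∫_0^3 x^6 dx = 2187/7;  ∫_0^3 4*x^5 dx = 486;  ∫_0^3 4*x^4 dx = 972/5;
    ∫_0^3 6*x^3 dx = 243/2;  ∫_0^3 12*x^2 dx = 108;  ∫_0^3 9 dx = 27.
  Sum: 2187/7 + 486 + 972/5 + 243/2 + 108 + 27 = 87453/70.
  ∫_0^3 u'(x)^2 dx = ∫_0^3 (9*x^4 + 24*x^3 + 16*x^2) dx. Term by term:
    ∫_0^3 9*x^4 dx = 2187/5;  ∫_0^3 24*x^3 dx = 486;  ∫_0^3 16*x^2 dx = 144.
  Sum: 2187/5 + 486 + 144 = 5337/5.
Adding: ||u||_{H^1}^2 = 87453/70 + 5337/5 = 162171/70.


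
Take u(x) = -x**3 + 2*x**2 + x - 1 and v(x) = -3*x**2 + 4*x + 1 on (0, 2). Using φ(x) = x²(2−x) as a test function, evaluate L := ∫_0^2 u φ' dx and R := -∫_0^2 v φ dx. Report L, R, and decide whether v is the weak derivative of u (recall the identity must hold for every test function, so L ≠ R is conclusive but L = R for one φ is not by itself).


LHS = -4/3, RHS = -4/3. Yes, v = u' weakly.

u(x) = -x**3 + 2*x**2 + x - 1, classical derivative u'(x) = -3*x**2 + 4*x + 1.
φ(x) = x²(2−x), so φ'(x) = x*(4 - 3*x).
Note φ(0) = φ(2) = 0, so the boundary term u·φ vanishes.
LHS = ∫_0^2 u(x) φ'(x) dx = ∫_0^2 (3*x^5 - 10*x^4 + 5*x^3 + 7*x^2 - 4*x) dx. Term by term:
  ∫_0^2 3*x^5 dx = 32;  ∫_0^2 -10*x^4 dx = -64;  ∫_0^2 5*x^3 dx = 20;
  ∫_0^2 7*x^2 dx = 56/3;  ∫_0^2 -4*x dx = -8.
Sum: 32 − 64 + 20 + 56/3 − 8 = -4/3.
So LHS = -4/3.
∫_0^2 v(x) φ(x) dx = ∫_0^2 (3*x^5 - 10*x^4 + 7*x^3 + 2*x^2) dx. Term by term:
  ∫_0^2 3*x^5 dx = 32;  ∫_0^2 -10*x^4 dx = -64;  ∫_0^2 7*x^3 dx = 28;
  ∫_0^2 2*x^2 dx = 16/3.
Sum: 32 − 64 + 28 + 16/3 = 4/3.
So RHS = -∫_0^2 v(x) φ(x) dx = -4/3.
LHS = RHS, so the identity holds for this test φ.
Moreover u is smooth here and v(x) = u'(x) = -3*x**2 + 4*x + 1 pointwise, so the identity holds for every test function. Hence v is the weak derivative of u.


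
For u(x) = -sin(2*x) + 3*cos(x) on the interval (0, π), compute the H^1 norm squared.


||u||_{H^1(0,π)}^2 = -16 + 23*π/2

u'(x) = -3*sin(x) - 2*cos(2*x).
Expand u² and (u')² and integrate term by term on (0, π), using: for integers n ≥ 1, ∫_0^π sin²(nx) dx = ∫_0^π cos²(nx) dx = π/2; for n ≠ n', ∫_0^π sin(nx)sin(n'x) dx = ∫_0^π cos(nx)cos(n'x) dx = 0; and by product-to-sum, ∫_0^π sin(nx)cos(n'x) dx = ½∫_0^π [sin((n+n')x) + sin((n−n')x)] dx, which is 0 when n+n' is even and 2n/(n²−n'²) when n+n' is odd (it need not vanish on (0, π)).
  u² squared terms: (-1)²·∫sin(2x)² dx = 1·π/2 = π/2;  (3)²·∫cos(x)² dx = 9·π/2 = 9*π/2.
  u² cross terms: 2·(-1)·(3)·∫sin(2x)·cos(x) dx = -6·(4/3) = -8.
  So ∫_0^π u² dx = π/2 + 9*π/2 − 8 = -8 + 5*π.
  (u')² squared terms: (-3)²·∫sin(x)² dx = 9·π/2 = 9*π/2;  (-2)²·∫cos(2x)² dx = 4·π/2 = 2*π.
  (u')² cross terms: 2·(-3)·(-2)·∫sin(x)·cos(2x) dx = 12·(-2/3) = -8.
  So ∫_0^π (u')² dx = 9*π/2 + 2*π − 8 = -8 + 13*π/2.
||u||_{H^1}^2 = (-8 + 5*π) + (-8 + 13*π/2) = -16 + 23*π/2.


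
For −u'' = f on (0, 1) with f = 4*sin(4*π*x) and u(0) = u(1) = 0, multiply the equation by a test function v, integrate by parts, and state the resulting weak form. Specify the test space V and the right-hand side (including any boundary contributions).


V = H^1_0(0, 1) (so v(0) = v(1) = 0); weak form: ∫_0^1 u'v' dx = ∫_0^1 (4*sin(4*π*x)) v dx for all v ∈ V.

Multiply both sides by a test function v and integrate from 0 to 1:
  ∫_0^1 −u''(x) v(x) dx = ∫_0^1 f(x) v(x) dx.
Integrate the LHS by parts once:
  ∫_0^1 −u'' v dx = −[u'(x) v(x)]_0^1 + ∫_0^1 u'(x) v'(x) dx.
Thus ∫_0^1 u'(x) v'(x) dx = ∫_0^1 f(x) v(x) dx + [u'(x) v(x)]_0^1.
Choose V so that boundary terms are either known or forced to vanish.
u is Dirichlet: u(0) = u(1) = 0. Let V = H^1_0(0, 1); then v(0) = v(1) = 0, and [u' v]_0^1 = 0.
Weak formulation: find u (satisfying any essential BC) such that ∫_0^1 u'(x) v'(x) dx = ∫_0^1 f v dx for all v ∈ V.
Substituting f(x) = 4*sin(4*π*x), the right-hand side is ∫_0^1 (4*sin(4*π*x)) v dx.


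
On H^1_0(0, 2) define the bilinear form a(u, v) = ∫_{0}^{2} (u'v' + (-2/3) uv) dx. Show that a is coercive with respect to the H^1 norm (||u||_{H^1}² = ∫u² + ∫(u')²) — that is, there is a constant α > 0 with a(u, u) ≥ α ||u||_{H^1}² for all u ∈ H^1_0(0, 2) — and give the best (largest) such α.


α = (-8/3 + π^2)/(4 + π^2)

Coercivity of a(·,·) on H^1_0(0, 2) means a(u, u) ≥ α ||u||_{H^1}² for every u ∈ H^1_0.
The interval has length L = 2, and Poincaré/coercivity depend only on L. Here a(u, u) = ∫(u')² + (-2/3)·∫u².
Here c = -2/3 < 0 with |c| < (π/L)² = π^2/4, so coercivity still holds. The condition a(u,u) ≥ α||u||_{H^1}² reads (1−α)∫(u')² ≥ (α−c)∫u². Any admissible α is ≤ 1 (rapidly oscillating u have ∫u²/∫(u')² → 0), and α = 1 would force 0 ≥ (1−c)∫u², impossible since c < 1; so 1−α > 0. By the sharp Poincaré inequality on H^1_0 of an interval of length L, ∫(u')² ≥ (π/L)²∫u² with equality for the first sine mode sin(π(x−x₀)/L) (x₀ the left endpoint), so the inequality holds for all u iff (1−α)(π/L)² ≥ α − c, i.e. α ≤ ((π/L)² + c)/((π/L)² + 1) = (1 + c(L/π)²)/(1 + (L/π)²). (Direct route, valid since c ≤ 0: Poincaré gives c∫u² ≥ c(L/π)²∫(u')², so a(u,u) ≥ (1 + c(L/π)²)∫(u')², while ||u||_{H^1}² ≤ (1 + (L/π)²)∫(u')²; dividing yields the same α.) With (π/L)² = π^2/4 and c = -2/3, the largest admissible constant is α = ((π/L)² + c)/((π/L)² + 1).
Simplifying, α = (-8/3 + π^2)/(4 + π^2).


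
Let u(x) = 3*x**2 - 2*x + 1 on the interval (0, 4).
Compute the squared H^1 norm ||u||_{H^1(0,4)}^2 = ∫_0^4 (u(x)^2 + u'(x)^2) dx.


||u||_{H^1}^2 = 27788/15

The H^1 norm (squared) on an interval (0, L) is
  ||u||_{H^1}^2 = ∫_0^L u(x)^2 dx + ∫_0^L u'(x)^2 dx.
Compute u'(x) = 6*x - 2.
Then u(x)^2 = 9*x**4 - 12*x**3 + 10*x**2 - 4*x + 1 and u'(x)^2 = 36*x**2 - 24*x + 4.
Integrate each monomial from 0 to 4 using ∫_0^4 c·x^n dx = c·4^(n+1)/(n+1):
  ∫_0^4 u(x)^2 dx = ∫_0^4 (9*x^4 - 12*x^3 + 10*x^2 - 4*x + 1) dx. Term by term:
    ∫_0^4 9*x^4 dx = 9216/5;  ∫_0^4 -12*x^3 dx = -768;  ∫_0^4 10*x^2 dx = 640/3;
    ∫_0^4 -4*x dx = -32;  ∫_0^4 1 dx = 4.
  Sum: 9216/5 − 768 + 640/3 − 32 + 4 = 18908/15.
  ∫_0^4 u'(x)^2 dx = ∫_0^4 (36*x^2 - 24*x + 4) dx. Term by term:
    ∫_0^4 36*x^2 dx = 768;  ∫_0^4 -24*x dx = -192;  ∫_0^4 4 dx = 16.
  Sum: 768 − 192 + 16 = 592.
Adding: ||u||_{H^1}^2 = 18908/15 + 592 = 27788/15.


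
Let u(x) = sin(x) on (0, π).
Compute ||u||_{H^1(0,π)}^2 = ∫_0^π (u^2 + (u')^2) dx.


||u||_{H^1(0,π)}^2 = π

u'(x) = cos(x).
Expand u² and (u')² and integrate term by term on (0, π), using: for integers n ≥ 1, ∫_0^π sin²(nx) dx = ∫_0^π cos²(nx) dx = π/2; for n ≠ n', ∫_0^π sin(nx)sin(n'x) dx = ∫_0^π cos(nx)cos(n'x) dx = 0; and by product-to-sum, ∫_0^π sin(nx)cos(n'x) dx = ½∫_0^π [sin((n+n')x) + sin((n−n')x)] dx, which is 0 when n+n' is even and 2n/(n²−n'²) when n+n' is odd (it need not vanish on (0, π)).
  u² squared terms: (1)²·∫sin(x)² dx = 1·π/2 = π/2.
  So ∫_0^π u² dx = π/2.
  (u')² squared terms: (1)²·∫cos(x)² dx = 1·π/2 = π/2.
  So ∫_0^π (u')² dx = π/2.
||u||_{H^1}^2 = (π/2) + (π/2) = π.


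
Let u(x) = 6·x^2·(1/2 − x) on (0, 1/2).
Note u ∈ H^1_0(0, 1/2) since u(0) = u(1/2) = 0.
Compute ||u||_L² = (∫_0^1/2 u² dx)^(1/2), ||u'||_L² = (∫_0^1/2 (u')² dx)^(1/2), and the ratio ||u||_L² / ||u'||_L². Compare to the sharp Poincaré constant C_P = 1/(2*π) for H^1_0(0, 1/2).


||u||_L² / ||u'||_L² = sqrt(14)/28 < C_P = 1/(2*π).

u(x) = 6·x^2·(1/2 − x), so u'(x) = 6*x*(1 - 3*x).
u(x) = 6·x^2·(1/2 − x) vanishes at x = 0 and x = 1/2, so u ∈ H^1_0(0, 1/2). Differentiate via the product rule and integrate the resulting polynomials term by term.
  ∫_0^1/2 u² dx = ∫_0^1/2 (36*x^6 - 36*x^5 + 9*x^4) dx. Term by term:
    ∫_0^1/2 36*x^6 dx = 9/224;  ∫_0^1/2 -36*x^5 dx = -3/32;  ∫_0^1/2 9*x^4 dx = 9/160.
  Sum: 9/224 − 3/32 + 9/160 = 3/1120.
  ∫_0^1/2 (u')² dx = ∫_0^1/2 (324*x^4 - 216*x^3 + 36*x^2) dx. Term by term:
    ∫_0^1/2 324*x^4 dx = 81/40;  ∫_0^1/2 -216*x^3 dx = -27/8;  ∫_0^1/2 36*x^2 dx = 3/2.
  Sum: 81/40 − 27/8 + 3/2 = 3/20.
∫_0^1/2 u² dx = 3/1120, so ||u||_L² = sqrt(210)/280.
∫_0^1/2 (u')² dx = 3/20, so ||u'||_L² = sqrt(15)/10.
Ratio ||u||_L² / ||u'||_L² = sqrt(14)/28.
Sharp Poincaré constant on H^1_0(0, 1/2) is C_P = L/π = 1/(2*π), achieved by sin(2*π·x).
A polynomial bump cannot attain the sharp Poincaré constant (only the first sine eigenfunction does), so the ratio is strictly less than C_P, consistent with ||u||_L² ≤ C_P ||u'||_L².


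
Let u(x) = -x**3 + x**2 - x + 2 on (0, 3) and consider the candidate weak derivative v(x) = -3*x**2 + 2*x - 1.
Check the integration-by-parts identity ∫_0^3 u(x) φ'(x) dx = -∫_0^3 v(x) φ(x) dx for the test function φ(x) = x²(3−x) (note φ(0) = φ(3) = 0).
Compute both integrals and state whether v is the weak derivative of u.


LHS = 1107/20, RHS = 1107/20. Yes, v = u' weakly.

u(x) = -x**3 + x**2 - x + 2, classical derivative u'(x) = -3*x**2 + 2*x - 1.
φ(x) = x²(3−x), so φ'(x) = 3*x*(2 - x).
Note φ(0) = φ(3) = 0, so the boundary term u·φ vanishes.
LHS = ∫_0^3 u(x) φ'(x) dx = ∫_0^3 (3*x^5 - 9*x^4 + 9*x^3 - 12*x^2 + 12*x) dx. Term by term:
  ∫_0^3 3*x^5 dx = 729/2;  ∫_0^3 -9*x^4 dx = -2187/5;  ∫_0^3 9*x^3 dx = 729/4;
  ∫_0^3 -12*x^2 dx = -108;  ∫_0^3 12*x dx = 54.
Sum: 729/2 − 2187/5 + 729/4 − 108 + 54 = 1107/20.
So LHS = 1107/20.
∫_0^3 v(x) φ(x) dx = ∫_0^3 (3*x^5 - 11*x^4 + 7*x^3 - 3*x^2) dx. Term by term:
  ∫_0^3 3*x^5 dx = 729/2;  ∫_0^3 -11*x^4 dx = -2673/5;  ∫_0^3 7*x^3 dx = 567/4;
  ∫_0^3 -3*x^2 dx = -27.
Sum: 729/2 − 2673/5 + 567/4 − 27 = -1107/20.
So RHS = -∫_0^3 v(x) φ(x) dx = 1107/20.
LHS = RHS, so the identity holds for this test φ.
Moreover u is smooth here and v(x) = u'(x) = -3*x**2 + 2*x - 1 pointwise, so the identity holds for every test function. Hence v is the weak derivative of u.


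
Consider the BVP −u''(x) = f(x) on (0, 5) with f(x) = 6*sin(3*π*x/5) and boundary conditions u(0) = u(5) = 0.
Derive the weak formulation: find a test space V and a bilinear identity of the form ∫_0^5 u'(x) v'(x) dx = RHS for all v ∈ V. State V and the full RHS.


V = H^1_0(0, 5) (so v(0) = v(5) = 0); weak form: ∫_0^5 u'v' dx = ∫_0^5 (6*sin(3*π*x/5)) v dx for all v ∈ V.

Multiply both sides by a test function v and integrate from 0 to 5:
  ∫_0^5 −u''(x) v(x) dx = ∫_0^5 f(x) v(x) dx.
Integrate the LHS by parts once:
  ∫_0^5 −u'' v dx = −[u'(x) v(x)]_0^5 + ∫_0^5 u'(x) v'(x) dx.
Thus ∫_0^5 u'(x) v'(x) dx = ∫_0^5 f(x) v(x) dx + [u'(x) v(x)]_0^5.
Choose V so that boundary terms are either known or forced to vanish.
u is Dirichlet: u(0) = u(5) = 0. Let V = H^1_0(0, 5); then v(0) = v(5) = 0, and [u' v]_0^5 = 0.
Weak formulation: find u (satisfying any essential BC) such that ∫_0^5 u'(x) v'(x) dx = ∫_0^5 f v dx for all v ∈ V.
Substituting f(x) = 6*sin(3*π*x/5), the right-hand side is ∫_0^5 (6*sin(3*π*x/5)) v dx.


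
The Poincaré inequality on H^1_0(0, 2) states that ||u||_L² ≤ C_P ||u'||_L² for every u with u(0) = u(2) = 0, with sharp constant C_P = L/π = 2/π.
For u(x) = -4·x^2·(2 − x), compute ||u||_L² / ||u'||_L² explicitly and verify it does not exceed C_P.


||u||_L² / ||u'||_L² = sqrt(14)/7 < C_P = 2/π.

u(x) = -4·x^2·(2 − x), so u'(x) = 4*x*(3*x - 4).
u(x) = -4·x^2·(2 − x) vanishes at x = 0 and x = 2, so u ∈ H^1_0(0, 2). Differentiate via the product rule and integrate the resulting polynomials term by term.
  ∫_0^2 u² dx = ∫_0^2 (16*x^6 - 64*x^5 + 64*x^4) dx. Term by term:
    ∫_0^2 16*x^6 dx = 2048/7;  ∫_0^2 -64*x^5 dx = -2048/3;  ∫_0^2 64*x^4 dx = 2048/5.
  Sum: 2048/7 − 2048/3 + 2048/5 = 2048/105.
  ∫_0^2 (u')² dx = ∫_0^2 (144*x^4 - 384*x^3 + 256*x^2) dx. Term by term:
    ∫_0^2 144*x^4 dx = 4608/5;  ∫_0^2 -384*x^3 dx = -1536;  ∫_0^2 256*x^2 dx = 2048/3.
  Sum: 4608/5 − 1536 + 2048/3 = 1024/15.
∫_0^2 u² dx = 2048/105, so ||u||_L² = 32*sqrt(210)/105.
∫_0^2 (u')² dx = 1024/15, so ||u'||_L² = 32*sqrt(15)/15.
Ratio ||u||_L² / ||u'||_L² = sqrt(14)/7.
Sharp Poincaré constant on H^1_0(0, 2) is C_P = L/π = 2/π, achieved by sin(π/2·x).
A polynomial bump cannot attain the sharp Poincaré constant (only the first sine eigenfunction does), so the ratio is strictly less than C_P, consistent with ||u||_L² ≤ C_P ||u'||_L².


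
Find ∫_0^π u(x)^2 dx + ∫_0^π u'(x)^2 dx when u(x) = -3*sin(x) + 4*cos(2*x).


||u||_{H^1(0,π)}^2 = 80 + 49*π

u'(x) = -8*sin(2*x) - 3*cos(x).
Expand u² and (u')² and integrate term by term on (0, π), using: for integers n ≥ 1, ∫_0^π sin²(nx) dx = ∫_0^π cos²(nx) dx = π/2; for n ≠ n', ∫_0^π sin(nx)sin(n'x) dx = ∫_0^π cos(nx)cos(n'x) dx = 0; and by product-to-sum, ∫_0^π sin(nx)cos(n'x) dx = ½∫_0^π [sin((n+n')x) + sin((n−n')x)] dx, which is 0 when n+n' is even and 2n/(n²−n'²) when n+n' is odd (it need not vanish on (0, π)).
  u² squared terms: (-3)²·∫sin(x)² dx = 9·π/2 = 9*π/2;  (4)²·∫cos(2x)² dx = 16·π/2 = 8*π.
  u² cross terms: 2·(-3)·(4)·∫sin(x)·cos(2x) dx = -24·(-2/3) = 16.
  So ∫_0^π u² dx = 9*π/2 + 8*π + 16 = 16 + 25*π/2.
  (u')² squared terms: (-8)²·∫sin(2x)² dx = 64·π/2 = 32*π;  (-3)²·∫cos(x)² dx = 9·π/2 = 9*π/2.
  (u')² cross terms: 2·(-8)·(-3)·∫sin(2x)·cos(x) dx = 48·(4/3) = 64.
  So ∫_0^π (u')² dx = 32*π + 9*π/2 + 64 = 64 + 73*π/2.
||u||_{H^1}^2 = (16 + 25*π/2) + (64 + 73*π/2) = 80 + 49*π.


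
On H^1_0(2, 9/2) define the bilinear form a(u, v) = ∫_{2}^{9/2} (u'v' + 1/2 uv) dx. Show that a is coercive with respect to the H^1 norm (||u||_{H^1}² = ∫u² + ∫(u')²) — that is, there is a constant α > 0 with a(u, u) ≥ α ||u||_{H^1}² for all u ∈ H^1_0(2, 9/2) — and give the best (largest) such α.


α = (25 + 8*π^2)/(2*(25 + 4*π^2))

Coercivity of a(·,·) on H^1_0(2, 9/2) means a(u, u) ≥ α ||u||_{H^1}² for every u ∈ H^1_0.
The interval has length L = 5/2, and Poincaré/coercivity depend only on L. Here a(u, u) = ∫(u')² + (1/2)·∫u².
Here 0 < c = 1/2 < 1. The condition a(u,u) ≥ α||u||_{H^1}² reads (1−α)∫(u')² ≥ (α−c)∫u². Any admissible α is ≤ 1 (rapidly oscillating u have ∫u²/∫(u')² → 0), and α = 1 would force 0 ≥ (1−c)∫u², impossible since c < 1; so 1−α > 0. By the sharp Poincaré inequality on H^1_0 of an interval of length L, ∫(u')² ≥ (π/L)²∫u² with equality for the first sine mode sin(π(x−x₀)/L) (x₀ the left endpoint), so the inequality holds for all u iff (1−α)(π/L)² ≥ α − c, i.e. α ≤ ((π/L)² + c)/((π/L)² + 1) = (1 + c(L/π)²)/(1 + (L/π)²). With (π/L)² = 4*π^2/25 and c = 1/2, the largest admissible constant is α = ((π/L)² + c)/((π/L)² + 1).
Simplifying, α = (25 + 8*π^2)/(2*(25 + 4*π^2)).


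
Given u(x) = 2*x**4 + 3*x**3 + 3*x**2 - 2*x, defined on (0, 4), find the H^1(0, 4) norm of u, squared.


||u||_{H^1}^2 = 175937648/315

The H^1 norm (squared) on an interval (0, L) is
  ||u||_{H^1}^2 = ∫_0^L u(x)^2 dx + ∫_0^L u'(x)^2 dx.
Compute u'(x) = 8*x**3 + 9*x**2 + 6*x - 2.
Then u(x)^2 = 4*x**8 + 12*x**7 + 21*x**6 + 10*x**5 - 3*x**4 - 12*x**3 + 4*x**2 and u'(x)^2 = 64*x**6 + 144*x**5 + 177*x**4 + 76*x**3 - 24*x + 4.
Integrate each monomial from 0 to 4 using ∫_0^4 c·x^n dx = c·4^(n+1)/(n+1):
  ∫_0^4 u(x)^2 dx = ∫_0^4 (4*x^8 + 12*x^7 + 21*x^6 + 10*x^5 - 3*x^4 - 12*x^3 + 4*x^2) dx. Term by term:
    ∫_0^4 4*x^8 dx = 1048576/9;  ∫_0^4 12*x^7 dx = 98304;  ∫_0^4 21*x^6 dx = 49152;
    ∫_0^4 10*x^5 dx = 20480/3;  ∫_0^4 -3*x^4 dx = -3072/5;  ∫_0^4 -12*x^3 dx = -768;
    ∫_0^4 4*x^2 dx = 256/3.
  Sum: 1048576/9 + 98304 + 49152 + 20480/3 − 3072/5 − 768 + 256/3 = 12127232/45.
  ∫_0^4 u'(x)^2 dx = ∫_0^4 (64*x^6 + 144*x^5 + 177*x^4 + 76*x^3 - 24*x + 4) dx. Term by term:
    ∫_0^4 64*x^6 dx = 1048576/7;  ∫_0^4 144*x^5 dx = 98304;  ∫_0^4 177*x^4 dx = 181248/5;
    ∫_0^4 76*x^3 dx = 4864;  ∫_0^4 -24*x dx = -192;  ∫_0^4 4 dx = 16.
  Sum: 1048576/7 + 98304 + 181248/5 + 4864 − 192 + 16 = 10116336/35.
Adding: ||u||_{H^1}^2 = 12127232/45 + 10116336/35 = 175937648/315.


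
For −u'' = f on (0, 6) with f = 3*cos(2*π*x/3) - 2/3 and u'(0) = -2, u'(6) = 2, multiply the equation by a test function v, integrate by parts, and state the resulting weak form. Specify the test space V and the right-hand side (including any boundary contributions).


V = H^1(0, 6) (v unrestricted at boundary; u is determined up to an additive constant); weak form: ∫_0^6 u'v' dx = ∫_0^6 (3*cos(2*π*x/3) - 2/3) v dx + 2·v(6) + 2·v(0) for all v ∈ V.

Multiply both sides by a test function v and integrate from 0 to 6:
  ∫_0^6 −u''(x) v(x) dx = ∫_0^6 f(x) v(x) dx.
Integrate the LHS by parts once:
  ∫_0^6 −u'' v dx = −[u'(x) v(x)]_0^6 + ∫_0^6 u'(x) v'(x) dx.
Thus ∫_0^6 u'(x) v'(x) dx = ∫_0^6 f(x) v(x) dx + [u'(x) v(x)]_0^6.
Choose V so that boundary terms are either known or forced to vanish.
u has inhomogeneous Neumann u'(0) = -2, u'(6) = 2. [u' v]_0^6 = (2)·v(6) − (-2)·v(0) = 2·v(6) + 2·v(0). Take V = H^1(0, 6); boundary term becomes part of RHS.
Weak formulation: find u (satisfying any essential BC) such that ∫_0^6 u'(x) v'(x) dx = ∫_0^6 f v dx + 2·v(6) + 2·v(0) for all v ∈ V (Neumann data are natural BCs: they enter the RHS as boundary terms).
Substituting f(x) = 3*cos(2*π*x/3) - 2/3, the right-hand side is ∫_0^6 (3*cos(2*π*x/3) - 2/3) v dx + 2·v(6) + 2·v(0).
Compatibility check (pure Neumann): taking v ≡ 1 ∈ V gives 0 = ∫_0^6 f dx + (2) − (-2), i.e. ∫_0^6 f dx must equal u'(0) − u'(6) = -4. Indeed ∫_0^6 (3*cos(2*π*x/3) - 2/3) dx = -4, so the data are compatible. The solution is then unique only up to an additive constant (fix it e.g. by requiring ∫_0^6 u dx = 0).


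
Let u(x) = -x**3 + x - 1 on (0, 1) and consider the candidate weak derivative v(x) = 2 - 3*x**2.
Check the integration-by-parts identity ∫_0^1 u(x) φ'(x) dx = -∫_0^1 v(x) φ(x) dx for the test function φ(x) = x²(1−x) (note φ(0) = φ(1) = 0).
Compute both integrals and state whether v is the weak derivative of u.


LHS = 1/60, RHS = -1/15. No, v is not the weak derivative of u.

u(x) = -x**3 + x - 1, classical derivative u'(x) = 1 - 3*x**2.
φ(x) = x²(1−x), so φ'(x) = x*(2 - 3*x).
Note φ(0) = φ(1) = 0, so the boundary term u·φ vanishes.
LHS = ∫_0^1 u(x) φ'(x) dx = ∫_0^1 (3*x^5 - 2*x^4 - 3*x^3 + 5*x^2 - 2*x) dx. Term by term:
  ∫_0^1 3*x^5 dx = 1/2;  ∫_0^1 -2*x^4 dx = -2/5;  ∫_0^1 -3*x^3 dx = -3/4;
  ∫_0^1 5*x^2 dx = 5/3;  ∫_0^1 -2*x dx = -1.
Sum: 1/2 − 2/5 − 3/4 + 5/3 − 1 = 1/60.
So LHS = 1/60.
∫_0^1 v(x) φ(x) dx = ∫_0^1 (3*x^5 - 3*x^4 - 2*x^3 + 2*x^2) dx. Term by term:
  ∫_0^1 3*x^5 dx = 1/2;  ∫_0^1 -3*x^4 dx = -3/5;  ∫_0^1 -2*x^3 dx = -1/2;
  ∫_0^1 2*x^2 dx = 2/3.
Sum: 1/2 − 3/5 − 1/2 + 2/3 = 1/15.
So RHS = -∫_0^1 v(x) φ(x) dx = -1/15.
LHS − RHS = 1/12 ≠ 0, so the identity fails.
(For a valid weak derivative the identity must hold for EVERY test function, in particular this one. The failure shows v is NOT the weak derivative of u.)
Correct weak derivative would be u'(x) = 1 - 3*x**2.


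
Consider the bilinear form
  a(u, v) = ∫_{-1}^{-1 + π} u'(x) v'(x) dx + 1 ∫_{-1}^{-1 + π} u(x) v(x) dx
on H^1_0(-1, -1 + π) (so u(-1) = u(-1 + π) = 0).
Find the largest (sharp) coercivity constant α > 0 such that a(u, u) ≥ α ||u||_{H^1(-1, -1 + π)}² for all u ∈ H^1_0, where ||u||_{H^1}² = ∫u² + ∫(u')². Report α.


α = 1

Coercivity of a(·,·) on H^1_0(-1, -1 + π) means a(u, u) ≥ α ||u||_{H^1}² for every u ∈ H^1_0.
The interval has length L = π, and Poincaré/coercivity depend only on L. Here a(u, u) = ∫(u')² + (1)·∫u².
Here c = 1 ≥ 1, so a(u,u) = ∫(u')² + c∫u² ≥ ∫(u')² + ∫u² = ||u||_{H^1}², i.e. α = 1 works. No larger α is possible: a(u,u) ≥ α||u||_{H^1}² means (1−α)∫(u')² ≥ (α−c)∫u², and for the modes u_n = sin(nπ(x−x₀)/L) (x₀ the left endpoint) one has ∫u_n²/∫(u_n')² = (L/(nπ))² → 0, so a(u_n,u_n)/||u_n||_{H^1}² → 1. Hence the optimal constant is α = 1.
Therefore α = 1.


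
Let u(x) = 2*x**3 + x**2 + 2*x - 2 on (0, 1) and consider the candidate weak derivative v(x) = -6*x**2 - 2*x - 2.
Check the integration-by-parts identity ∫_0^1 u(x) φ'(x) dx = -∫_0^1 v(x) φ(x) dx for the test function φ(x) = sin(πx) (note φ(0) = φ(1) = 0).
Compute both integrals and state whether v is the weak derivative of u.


LHS = -12/π + 24/π^3, RHS = -24/π^3 + 12/π. No, v is not the weak derivative of u.

u(x) = 2*x**3 + x**2 + 2*x - 2, classical derivative u'(x) = 6*x**2 + 2*x + 2.
φ(x) = sin(πx), so φ'(x) = π*cos(π*x).
Note φ(0) = φ(1) = 0, so the boundary term u·φ vanishes.
LHS = ∫_0^1 u(x) φ'(x) dx = ∫_0^1 (2*π*x^3*cos(π*x) + π*x^2*cos(π*x) + 2*π*x*cos(π*x) - 2*π*cos(π*x)) dx. Term by term:
  ∫_0^1 -2*π*cos(π*x) dx = 0;  ∫_0^1 π*x^2*cos(π*x) dx = -2/π;  ∫_0^1 2*π*x*cos(π*x) dx = -4/π;
  ∫_0^1 2*π*x^3*cos(π*x) dx = -6/π + 24/π^3.
Sum: 0 − 2/π − 4/π + -6/π + 24/π^3 = -12/π + 24/π^3.
So LHS = -12/π + 24/π^3.
∫_0^1 v(x) φ(x) dx = ∫_0^1 (-6*x^2*sin(π*x) - 2*x*sin(π*x) - 2*sin(π*x)) dx. Term by term:
  ∫_0^1 -2*sin(π*x) dx = -4/π;  ∫_0^1 -6*x^2*sin(π*x) dx = -6/π + 24/π^3;  ∫_0^1 -2*x*sin(π*x) dx = -2/π.
Sum: -4/π + -6/π + 24/π^3 − 2/π = -12/π + 24/π^3.
So RHS = -∫_0^1 v(x) φ(x) dx = -24/π^3 + 12/π.
LHS − RHS = -24/π + 48/π^3 ≠ 0, so the identity fails.
(For a valid weak derivative the identity must hold for EVERY test function, in particular this one. The failure shows v is NOT the weak derivative of u.)
Correct weak derivative would be u'(x) = 6*x**2 + 2*x + 2.


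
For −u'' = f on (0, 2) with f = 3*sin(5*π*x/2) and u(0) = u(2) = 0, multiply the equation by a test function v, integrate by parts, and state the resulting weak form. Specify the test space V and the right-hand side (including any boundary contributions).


V = H^1_0(0, 2) (so v(0) = v(2) = 0); weak form: ∫_0^2 u'v' dx = ∫_0^2 (3*sin(5*π*x/2)) v dx for all v ∈ V.

Multiply both sides by a test function v and integrate from 0 to 2:
  ∫_0^2 −u''(x) v(x) dx = ∫_0^2 f(x) v(x) dx.
Integrate the LHS by parts once:
  ∫_0^2 −u'' v dx = −[u'(x) v(x)]_0^2 + ∫_0^2 u'(x) v'(x) dx.
Thus ∫_0^2 u'(x) v'(x) dx = ∫_0^2 f(x) v(x) dx + [u'(x) v(x)]_0^2.
Choose V so that boundary terms are either known or forced to vanish.
u is Dirichlet: u(0) = u(2) = 0. Let V = H^1_0(0, 2); then v(0) = v(2) = 0, and [u' v]_0^2 = 0.
Weak formulation: find u (satisfying any essential BC) such that ∫_0^2 u'(x) v'(x) dx = ∫_0^2 f v dx for all v ∈ V.
Substituting f(x) = 3*sin(5*π*x/2), the right-hand side is ∫_0^2 (3*sin(5*π*x/2)) v dx.


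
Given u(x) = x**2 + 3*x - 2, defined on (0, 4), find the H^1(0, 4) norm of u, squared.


||u||_{H^1}^2 = 4164/5

The H^1 norm (squared) on an interval (0, L) is
  ||u||_{H^1}^2 = ∫_0^L u(x)^2 dx + ∫_0^L u'(x)^2 dx.
Compute u'(x) = 2*x + 3.
Then u(x)^2 = x**4 + 6*x**3 + 5*x**2 - 12*x + 4 and u'(x)^2 = 4*x**2 + 12*x + 9.
Integrate each monomial from 0 to 4 using ∫_0^4 c·x^n dx = c·4^(n+1)/(n+1):
  ∫_0^4 u(x)^2 dx = ∫_0^4 (x^4 + 6*x^3 + 5*x^2 - 12*x + 4) dx. Term by term:
    ∫_0^4 x^4 dx = 1024/5;  ∫_0^4 6*x^3 dx = 384;  ∫_0^4 5*x^2 dx = 320/3;
    ∫_0^4 -12*x dx = -96;  ∫_0^4 4 dx = 16.
  Sum: 1024/5 + 384 + 320/3 − 96 + 16 = 9232/15.
  ∫_0^4 u'(x)^2 dx = ∫_0^4 (4*x^2 + 12*x + 9) dx. Term by term:
    ∫_0^4 4*x^2 dx = 256/3;  ∫_0^4 12*x dx = 96;  ∫_0^4 9 dx = 36.
  Sum: 256/3 + 96 + 36 = 652/3.
Adding: ||u||_{H^1}^2 = 9232/15 + 652/3 = 4164/5.


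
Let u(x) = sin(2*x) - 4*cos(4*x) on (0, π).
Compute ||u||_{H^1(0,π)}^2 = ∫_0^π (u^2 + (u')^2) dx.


||u||_{H^1(0,π)}^2 = 277*π/2

u'(x) = 16*sin(4*x) + 2*cos(2*x).
Expand u² and (u')² and integrate term by term on (0, π), using: for integers n ≥ 1, ∫_0^π sin²(nx) dx = ∫_0^π cos²(nx) dx = π/2; for n ≠ n', ∫_0^π sin(nx)sin(n'x) dx = ∫_0^π cos(nx)cos(n'x) dx = 0; and by product-to-sum, ∫_0^π sin(nx)cos(n'x) dx = ½∫_0^π [sin((n+n')x) + sin((n−n')x)] dx, which is 0 when n+n' is even and 2n/(n²−n'²) when n+n' is odd (it need not vanish on (0, π)).
  u² squared terms: (-4)²·∫cos(4x)² dx = 16·π/2 = 8*π;  (1)²·∫sin(2x)² dx = 1·π/2 = π/2.
  u² cross terms: 2·(-4)·(1)·∫cos(4x)·sin(2x) dx = -8·(0) = 0.
  So ∫_0^π u² dx = 8*π + π/2 + 0 = 17*π/2.
  (u')² squared terms: (2)²·∫cos(2x)² dx = 4·π/2 = 2*π;  (16)²·∫sin(4x)² dx = 256·π/2 = 128*π.
  (u')² cross terms: 2·(2)·(16)·∫cos(2x)·sin(4x) dx = 64·(0) = 0.
  So ∫_0^π (u')² dx = 2*π + 128*π + 0 = 130*π.
||u||_{H^1}^2 = (17*π/2) + (130*π) = 277*π/2.


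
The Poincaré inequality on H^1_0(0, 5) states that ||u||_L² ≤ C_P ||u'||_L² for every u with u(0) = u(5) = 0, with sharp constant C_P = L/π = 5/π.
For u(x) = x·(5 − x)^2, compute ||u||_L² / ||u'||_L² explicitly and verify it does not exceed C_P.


||u||_L² / ||u'||_L² = 5*sqrt(14)/14 < C_P = 5/π.

u(x) = x·(5 − x)^2, so u'(x) = (x - 5)*(3*x - 5).
u(x) = x·(5 − x)^2 vanishes at x = 0 and x = 5, so u ∈ H^1_0(0, 5). Differentiate via the product rule and integrate the resulting polynomials term by term.
  ∫_0^5 u² dx = ∫_0^5 (x^6 - 20*x^5 + 150*x^4 - 500*x^3 + 625*x^2) dx. Term by term:
    ∫_0^5 x^6 dx = 78125/7;  ∫_0^5 -20*x^5 dx = -156250/3;  ∫_0^5 150*x^4 dx = 93750;
    ∫_0^5 -500*x^3 dx = -78125;  ∫_0^5 625*x^2 dx = 78125/3.
  Sum: 78125/7 − 156250/3 + 93750 − 78125 + 78125/3 = 15625/21.
  ∫_0^5 (u')² dx = ∫_0^5 (9*x^4 - 120*x^3 + 550*x^2 - 1000*x + 625) dx. Term by term:
    ∫_0^5 9*x^4 dx = 5625;  ∫_0^5 -120*x^3 dx = -18750;  ∫_0^5 550*x^2 dx = 68750/3;
    ∫_0^5 -1000*x dx = -12500;  ∫_0^5 625 dx = 3125.
  Sum: 5625 − 18750 + 68750/3 − 12500 + 3125 = 1250/3.
∫_0^5 u² dx = 15625/21, so ||u||_L² = 125*sqrt(21)/21.
∫_0^5 (u')² dx = 1250/3, so ||u'||_L² = 25*sqrt(6)/3.
Ratio ||u||_L² / ||u'||_L² = 5*sqrt(14)/14.
Sharp Poincaré constant on H^1_0(0, 5) is C_P = L/π = 5/π, achieved by sin(π/5·x).
A polynomial bump cannot attain the sharp Poincaré constant (only the first sine eigenfunction does), so the ratio is strictly less than C_P, consistent with ||u||_L² ≤ C_P ||u'||_L².


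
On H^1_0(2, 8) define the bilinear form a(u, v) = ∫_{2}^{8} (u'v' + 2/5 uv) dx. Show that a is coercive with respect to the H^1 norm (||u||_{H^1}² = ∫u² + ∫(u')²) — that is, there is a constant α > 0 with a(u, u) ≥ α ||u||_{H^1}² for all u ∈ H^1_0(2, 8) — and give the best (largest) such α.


α = (π^2 + 72/5)/(π^2 + 36)

Coercivity of a(·,·) on H^1_0(2, 8) means a(u, u) ≥ α ||u||_{H^1}² for every u ∈ H^1_0.
The interval has length L = 6, and Poincaré/coercivity depend only on L. Here a(u, u) = ∫(u')² + (2/5)·∫u².
Here 0 < c = 2/5 < 1. The condition a(u,u) ≥ α||u||_{H^1}² reads (1−α)∫(u')² ≥ (α−c)∫u². Any admissible α is ≤ 1 (rapidly oscillating u have ∫u²/∫(u')² → 0), and α = 1 would force 0 ≥ (1−c)∫u², impossible since c < 1; so 1−α > 0. By the sharp Poincaré inequality on H^1_0 of an interval of length L, ∫(u')² ≥ (π/L)²∫u² with equality for the first sine mode sin(π(x−x₀)/L) (x₀ the left endpoint), so the inequality holds for all u iff (1−α)(π/L)² ≥ α − c, i.e. α ≤ ((π/L)² + c)/((π/L)² + 1) = (1 + c(L/π)²)/(1 + (L/π)²). With (π/L)² = π^2/36 and c = 2/5, the largest admissible constant is α = ((π/L)² + c)/((π/L)² + 1).
Simplifying, α = (π^2 + 72/5)/(π^2 + 36).


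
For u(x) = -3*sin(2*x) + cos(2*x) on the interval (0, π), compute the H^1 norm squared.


||u||_{H^1(0,π)}^2 = 25*π

u'(x) = -2*sin(2*x) - 6*cos(2*x).
Expand u² and (u')² and integrate term by term on (0, π), using: for integers n ≥ 1, ∫_0^π sin²(nx) dx = ∫_0^π cos²(nx) dx = π/2; for n ≠ n', ∫_0^π sin(nx)sin(n'x) dx = ∫_0^π cos(nx)cos(n'x) dx = 0; and by product-to-sum, ∫_0^π sin(nx)cos(n'x) dx = ½∫_0^π [sin((n+n')x) + sin((n−n')x)] dx, which is 0 when n+n' is even and 2n/(n²−n'²) when n+n' is odd (it need not vanish on (0, π)).
  u² squared terms: (-3)²·∫sin(2x)² dx = 9·π/2 = 9*π/2;  (1)²·∫cos(2x)² dx = 1·π/2 = π/2.
  u² cross terms: 2·(-3)·(1)·∫sin(2x)·cos(2x) dx = -6·(0) = 0.
  So ∫_0^π u² dx = 9*π/2 + π/2 + 0 = 5*π.
  (u')² squared terms: (-6)²·∫cos(2x)² dx = 36·π/2 = 18*π;  (-2)²·∫sin(2x)² dx = 4·π/2 = 2*π.
  (u')² cross terms: 2·(-6)·(-2)·∫cos(2x)·sin(2x) dx = 24·(0) = 0.
  So ∫_0^π (u')² dx = 18*π + 2*π + 0 = 20*π.
||u||_{H^1}^2 = (5*π) + (20*π) = 25*π.


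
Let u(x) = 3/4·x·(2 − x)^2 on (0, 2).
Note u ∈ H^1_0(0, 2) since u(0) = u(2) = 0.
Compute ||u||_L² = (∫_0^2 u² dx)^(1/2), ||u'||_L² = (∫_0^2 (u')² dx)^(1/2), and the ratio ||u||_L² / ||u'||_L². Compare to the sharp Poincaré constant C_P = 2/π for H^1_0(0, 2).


||u||_L² / ||u'||_L² = sqrt(14)/7 < C_P = 2/π.

u(x) = 3/4·x·(2 − x)^2, so u'(x) = 9*x^2/4 - 6*x + 3.
u(x) = 3/4·x·(2 − x)^2 vanishes at x = 0 and x = 2, so u ∈ H^1_0(0, 2). Differentiate via the product rule and integrate the resulting polynomials term by term.
  ∫_0^2 u² dx = ∫_0^2 (9*x^6/16 - 9*x^5/2 + 27*x^4/2 - 18*x^3 + 9*x^2) dx. Term by term:
    ∫_0^2 9*x^6/16 dx = 72/7;  ∫_0^2 -9*x^5/2 dx = -48;  ∫_0^2 27*x^4/2 dx = 432/5;
    ∫_0^2 -18*x^3 dx = -72;  ∫_0^2 9*x^2 dx = 24.
  Sum: 72/7 − 48 + 432/5 − 72 + 24 = 24/35.
  ∫_0^2 (u')² dx = ∫_0^2 (81*x^4/16 - 27*x^3 + 99*x^2/2 - 36*x + 9) dx. Term by term:
    ∫_0^2 81*x^4/16 dx = 162/5;  ∫_0^2 -27*x^3 dx = -108;  ∫_0^2 99*x^2/2 dx = 132;
    ∫_0^2 -36*x dx = -72;  ∫_0^2 9 dx = 18.
  Sum: 162/5 − 108 + 132 − 72 + 18 = 12/5.
∫_0^2 u² dx = 24/35, so ||u||_L² = 2*sqrt(210)/35.
∫_0^2 (u')² dx = 12/5, so ||u'||_L² = 2*sqrt(15)/5.
Ratio ||u||_L² / ||u'||_L² = sqrt(14)/7.
Sharp Poincaré constant on H^1_0(0, 2) is C_P = L/π = 2/π, achieved by sin(π/2·x).
A polynomial bump cannot attain the sharp Poincaré constant (only the first sine eigenfunction does), so the ratio is strictly less than C_P, consistent with ||u||_L² ≤ C_P ||u'||_L².


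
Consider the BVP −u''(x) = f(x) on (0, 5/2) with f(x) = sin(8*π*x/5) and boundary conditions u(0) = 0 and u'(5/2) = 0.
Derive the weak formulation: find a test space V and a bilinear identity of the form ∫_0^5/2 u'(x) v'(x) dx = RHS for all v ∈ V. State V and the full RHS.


V = {v ∈ H^1(0, 5/2) : v(0) = 0} (test functions vanish at x = 0 where u is specified); weak form: ∫_0^5/2 u'v' dx = ∫_0^5/2 (sin(8*π*x/5)) v dx for all v ∈ V.

Multiply both sides by a test function v and integrate from 0 to 5/2:
  ∫_0^5/2 −u''(x) v(x) dx = ∫_0^5/2 f(x) v(x) dx.
Integrate the LHS by parts once:
  ∫_0^5/2 −u'' v dx = −[u'(x) v(x)]_0^5/2 + ∫_0^5/2 u'(x) v'(x) dx.
Thus ∫_0^5/2 u'(x) v'(x) dx = ∫_0^5/2 f(x) v(x) dx + [u'(x) v(x)]_0^5/2.
Choose V so that boundary terms are either known or forced to vanish.
Mixed BC: u(0) = 0 (Dirichlet) and u'(5/2) = 0 (Neumann). Define V = {v ∈ H^1(0, 5/2) : v(0) = 0}. Then [u' v]_0^5/2 = u'(5/2)·v(5/2) − u'(0)·0 = 0.
Weak formulation: find u (satisfying any essential BC) such that ∫_0^5/2 u'(x) v'(x) dx = ∫_0^5/2 f v dx for all v ∈ V (Dirichlet at 0 absorbed into V; the Neumann datum at x = 5/2 is zero, so no boundary term remains).
Substituting f(x) = sin(8*π*x/5), the right-hand side is ∫_0^5/2 (sin(8*π*x/5)) v dx.
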